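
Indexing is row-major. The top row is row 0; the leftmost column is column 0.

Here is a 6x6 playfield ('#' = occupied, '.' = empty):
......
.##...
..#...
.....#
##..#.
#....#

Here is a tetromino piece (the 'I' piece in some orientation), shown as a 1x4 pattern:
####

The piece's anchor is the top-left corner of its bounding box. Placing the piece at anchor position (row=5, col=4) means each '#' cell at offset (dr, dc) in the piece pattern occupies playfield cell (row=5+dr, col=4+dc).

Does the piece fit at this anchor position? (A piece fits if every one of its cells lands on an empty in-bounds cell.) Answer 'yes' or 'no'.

Check each piece cell at anchor (5, 4):
  offset (0,0) -> (5,4): empty -> OK
  offset (0,1) -> (5,5): occupied ('#') -> FAIL
  offset (0,2) -> (5,6): out of bounds -> FAIL
  offset (0,3) -> (5,7): out of bounds -> FAIL
All cells valid: no

Answer: no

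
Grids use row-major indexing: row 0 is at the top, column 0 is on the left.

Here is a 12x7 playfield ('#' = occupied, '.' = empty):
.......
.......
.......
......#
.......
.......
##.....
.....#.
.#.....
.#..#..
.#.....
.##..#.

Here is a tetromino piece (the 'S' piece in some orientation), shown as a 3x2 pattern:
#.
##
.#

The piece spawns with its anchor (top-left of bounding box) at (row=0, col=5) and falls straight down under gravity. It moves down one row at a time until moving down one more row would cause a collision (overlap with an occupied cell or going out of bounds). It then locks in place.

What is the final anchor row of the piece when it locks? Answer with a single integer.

Spawn at (row=0, col=5). Try each row:
  row 0: fits
  row 1: blocked -> lock at row 0

Answer: 0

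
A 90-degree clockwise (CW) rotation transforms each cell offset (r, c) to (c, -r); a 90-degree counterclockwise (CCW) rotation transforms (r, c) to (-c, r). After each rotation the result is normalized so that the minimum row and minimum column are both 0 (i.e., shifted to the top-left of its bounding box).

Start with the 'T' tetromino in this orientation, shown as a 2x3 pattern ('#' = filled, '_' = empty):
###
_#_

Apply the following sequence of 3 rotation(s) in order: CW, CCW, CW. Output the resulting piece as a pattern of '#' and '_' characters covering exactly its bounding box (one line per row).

Start:
###
_#_
After rotation 1 (CW):
_#
##
_#
After rotation 2 (CCW):
###
_#_
After rotation 3 (CW):
_#
##
_#

Answer: _#
##
_#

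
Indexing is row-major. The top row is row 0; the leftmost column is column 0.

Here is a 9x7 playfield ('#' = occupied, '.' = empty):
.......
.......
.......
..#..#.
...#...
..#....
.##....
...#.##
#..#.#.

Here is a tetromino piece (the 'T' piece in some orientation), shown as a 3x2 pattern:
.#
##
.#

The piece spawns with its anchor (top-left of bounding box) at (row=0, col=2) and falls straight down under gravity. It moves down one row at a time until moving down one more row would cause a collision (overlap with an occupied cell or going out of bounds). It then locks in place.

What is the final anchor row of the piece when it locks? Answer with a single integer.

Spawn at (row=0, col=2). Try each row:
  row 0: fits
  row 1: fits
  row 2: blocked -> lock at row 1

Answer: 1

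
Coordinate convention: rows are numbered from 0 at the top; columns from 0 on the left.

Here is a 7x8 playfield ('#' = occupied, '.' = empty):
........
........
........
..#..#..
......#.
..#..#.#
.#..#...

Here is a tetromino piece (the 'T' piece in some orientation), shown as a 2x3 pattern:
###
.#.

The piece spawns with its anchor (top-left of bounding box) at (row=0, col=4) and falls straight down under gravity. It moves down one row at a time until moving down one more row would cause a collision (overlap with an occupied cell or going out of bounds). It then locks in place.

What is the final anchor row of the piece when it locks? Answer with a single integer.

Spawn at (row=0, col=4). Try each row:
  row 0: fits
  row 1: fits
  row 2: blocked -> lock at row 1

Answer: 1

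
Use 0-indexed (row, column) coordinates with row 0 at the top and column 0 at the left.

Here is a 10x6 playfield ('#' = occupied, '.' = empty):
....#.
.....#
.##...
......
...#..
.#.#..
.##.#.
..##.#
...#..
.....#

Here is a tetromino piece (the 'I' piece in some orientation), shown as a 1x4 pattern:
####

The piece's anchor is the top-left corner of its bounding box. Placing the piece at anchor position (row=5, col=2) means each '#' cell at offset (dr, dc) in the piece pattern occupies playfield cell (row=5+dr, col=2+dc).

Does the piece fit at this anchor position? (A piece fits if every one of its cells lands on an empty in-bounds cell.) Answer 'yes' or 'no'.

Check each piece cell at anchor (5, 2):
  offset (0,0) -> (5,2): empty -> OK
  offset (0,1) -> (5,3): occupied ('#') -> FAIL
  offset (0,2) -> (5,4): empty -> OK
  offset (0,3) -> (5,5): empty -> OK
All cells valid: no

Answer: no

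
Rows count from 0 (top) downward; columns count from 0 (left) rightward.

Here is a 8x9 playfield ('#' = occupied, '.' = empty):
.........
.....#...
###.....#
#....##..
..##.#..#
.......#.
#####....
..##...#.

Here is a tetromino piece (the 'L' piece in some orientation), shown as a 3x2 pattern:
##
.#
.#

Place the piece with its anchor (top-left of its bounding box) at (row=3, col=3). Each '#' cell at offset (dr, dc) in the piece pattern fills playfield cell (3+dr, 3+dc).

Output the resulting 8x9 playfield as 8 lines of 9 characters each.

Fill (3+0,3+0) = (3,3)
Fill (3+0,3+1) = (3,4)
Fill (3+1,3+1) = (4,4)
Fill (3+2,3+1) = (5,4)

Answer: .........
.....#...
###.....#
#..####..
..####..#
....#..#.
#####....
..##...#.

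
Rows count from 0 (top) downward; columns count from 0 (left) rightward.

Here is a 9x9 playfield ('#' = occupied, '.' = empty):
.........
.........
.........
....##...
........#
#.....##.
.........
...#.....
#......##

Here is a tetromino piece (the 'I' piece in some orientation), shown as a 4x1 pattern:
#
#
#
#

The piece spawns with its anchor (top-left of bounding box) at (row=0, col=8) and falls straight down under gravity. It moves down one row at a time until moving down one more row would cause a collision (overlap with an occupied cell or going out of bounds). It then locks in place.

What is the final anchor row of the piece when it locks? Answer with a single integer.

Spawn at (row=0, col=8). Try each row:
  row 0: fits
  row 1: blocked -> lock at row 0

Answer: 0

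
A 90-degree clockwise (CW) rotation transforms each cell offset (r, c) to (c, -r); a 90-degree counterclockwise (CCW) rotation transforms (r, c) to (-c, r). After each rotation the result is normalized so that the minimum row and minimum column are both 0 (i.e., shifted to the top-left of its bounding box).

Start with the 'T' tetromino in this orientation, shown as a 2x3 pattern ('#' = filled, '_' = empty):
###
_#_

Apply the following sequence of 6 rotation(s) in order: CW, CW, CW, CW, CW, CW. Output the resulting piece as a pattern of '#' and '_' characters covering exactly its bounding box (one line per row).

Answer: _#_
###

Derivation:
Start:
###
_#_
After rotation 1 (CW):
_#
##
_#
After rotation 2 (CW):
_#_
###
After rotation 3 (CW):
#_
##
#_
After rotation 4 (CW):
###
_#_
After rotation 5 (CW):
_#
##
_#
After rotation 6 (CW):
_#_
###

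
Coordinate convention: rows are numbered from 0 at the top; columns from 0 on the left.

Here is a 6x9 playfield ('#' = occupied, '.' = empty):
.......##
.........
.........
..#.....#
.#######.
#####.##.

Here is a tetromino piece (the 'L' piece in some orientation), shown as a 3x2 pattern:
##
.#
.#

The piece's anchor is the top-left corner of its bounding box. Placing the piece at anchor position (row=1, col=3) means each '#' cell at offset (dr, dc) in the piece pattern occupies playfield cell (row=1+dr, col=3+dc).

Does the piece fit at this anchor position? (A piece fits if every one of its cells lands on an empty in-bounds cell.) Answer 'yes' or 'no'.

Check each piece cell at anchor (1, 3):
  offset (0,0) -> (1,3): empty -> OK
  offset (0,1) -> (1,4): empty -> OK
  offset (1,1) -> (2,4): empty -> OK
  offset (2,1) -> (3,4): empty -> OK
All cells valid: yes

Answer: yes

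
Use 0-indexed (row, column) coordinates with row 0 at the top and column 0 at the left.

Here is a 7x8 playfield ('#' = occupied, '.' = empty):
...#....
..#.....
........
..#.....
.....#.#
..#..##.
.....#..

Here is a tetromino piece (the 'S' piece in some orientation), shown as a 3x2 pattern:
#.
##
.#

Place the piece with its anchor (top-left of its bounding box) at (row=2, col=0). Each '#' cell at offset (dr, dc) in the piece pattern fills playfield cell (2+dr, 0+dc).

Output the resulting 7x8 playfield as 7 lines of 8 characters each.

Fill (2+0,0+0) = (2,0)
Fill (2+1,0+0) = (3,0)
Fill (2+1,0+1) = (3,1)
Fill (2+2,0+1) = (4,1)

Answer: ...#....
..#.....
#.......
###.....
.#...#.#
..#..##.
.....#..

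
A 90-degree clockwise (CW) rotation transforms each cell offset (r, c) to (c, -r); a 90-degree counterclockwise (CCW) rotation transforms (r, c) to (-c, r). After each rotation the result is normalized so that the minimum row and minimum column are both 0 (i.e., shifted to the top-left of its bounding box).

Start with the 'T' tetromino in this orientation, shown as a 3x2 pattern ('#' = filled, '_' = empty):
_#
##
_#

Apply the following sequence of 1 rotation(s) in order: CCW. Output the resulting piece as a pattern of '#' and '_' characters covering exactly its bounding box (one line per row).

Answer: ###
_#_

Derivation:
Start:
_#
##
_#
After rotation 1 (CCW):
###
_#_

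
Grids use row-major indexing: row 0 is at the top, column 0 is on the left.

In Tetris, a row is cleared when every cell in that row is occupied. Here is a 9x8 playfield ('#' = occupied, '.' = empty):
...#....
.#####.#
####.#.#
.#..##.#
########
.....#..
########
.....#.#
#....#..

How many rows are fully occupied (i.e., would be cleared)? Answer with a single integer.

Answer: 2

Derivation:
Check each row:
  row 0: 7 empty cells -> not full
  row 1: 2 empty cells -> not full
  row 2: 2 empty cells -> not full
  row 3: 4 empty cells -> not full
  row 4: 0 empty cells -> FULL (clear)
  row 5: 7 empty cells -> not full
  row 6: 0 empty cells -> FULL (clear)
  row 7: 6 empty cells -> not full
  row 8: 6 empty cells -> not full
Total rows cleared: 2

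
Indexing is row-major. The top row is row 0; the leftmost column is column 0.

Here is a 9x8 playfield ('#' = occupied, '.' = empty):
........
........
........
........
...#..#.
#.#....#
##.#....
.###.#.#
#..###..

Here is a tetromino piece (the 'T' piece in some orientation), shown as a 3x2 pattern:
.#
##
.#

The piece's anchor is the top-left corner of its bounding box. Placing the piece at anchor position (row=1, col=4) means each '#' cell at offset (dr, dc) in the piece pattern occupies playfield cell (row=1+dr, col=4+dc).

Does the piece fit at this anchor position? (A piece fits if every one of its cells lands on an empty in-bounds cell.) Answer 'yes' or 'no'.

Check each piece cell at anchor (1, 4):
  offset (0,1) -> (1,5): empty -> OK
  offset (1,0) -> (2,4): empty -> OK
  offset (1,1) -> (2,5): empty -> OK
  offset (2,1) -> (3,5): empty -> OK
All cells valid: yes

Answer: yes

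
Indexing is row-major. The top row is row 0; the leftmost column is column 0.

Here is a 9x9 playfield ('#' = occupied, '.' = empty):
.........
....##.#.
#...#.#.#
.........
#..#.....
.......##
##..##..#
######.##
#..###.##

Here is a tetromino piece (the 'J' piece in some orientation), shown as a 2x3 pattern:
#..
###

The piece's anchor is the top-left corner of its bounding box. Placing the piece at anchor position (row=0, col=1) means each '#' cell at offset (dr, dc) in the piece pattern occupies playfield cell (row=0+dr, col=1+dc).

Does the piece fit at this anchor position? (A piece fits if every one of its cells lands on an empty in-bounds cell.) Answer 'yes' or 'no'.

Answer: yes

Derivation:
Check each piece cell at anchor (0, 1):
  offset (0,0) -> (0,1): empty -> OK
  offset (1,0) -> (1,1): empty -> OK
  offset (1,1) -> (1,2): empty -> OK
  offset (1,2) -> (1,3): empty -> OK
All cells valid: yes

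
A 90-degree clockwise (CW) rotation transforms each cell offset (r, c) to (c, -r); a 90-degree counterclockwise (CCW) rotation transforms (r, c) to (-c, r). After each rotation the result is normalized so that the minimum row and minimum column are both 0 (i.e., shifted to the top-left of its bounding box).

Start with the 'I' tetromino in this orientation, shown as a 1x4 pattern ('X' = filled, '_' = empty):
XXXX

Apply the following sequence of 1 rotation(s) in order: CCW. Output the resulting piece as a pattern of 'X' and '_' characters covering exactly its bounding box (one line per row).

Answer: X
X
X
X

Derivation:
Start:
XXXX
After rotation 1 (CCW):
X
X
X
X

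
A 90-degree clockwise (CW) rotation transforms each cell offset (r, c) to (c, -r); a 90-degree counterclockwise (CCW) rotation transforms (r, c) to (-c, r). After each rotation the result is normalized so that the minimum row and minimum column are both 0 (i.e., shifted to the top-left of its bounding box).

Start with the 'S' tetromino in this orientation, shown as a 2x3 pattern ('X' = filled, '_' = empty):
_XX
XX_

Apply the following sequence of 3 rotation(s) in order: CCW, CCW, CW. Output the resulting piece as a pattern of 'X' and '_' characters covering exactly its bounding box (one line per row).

Start:
_XX
XX_
After rotation 1 (CCW):
X_
XX
_X
After rotation 2 (CCW):
_XX
XX_
After rotation 3 (CW):
X_
XX
_X

Answer: X_
XX
_X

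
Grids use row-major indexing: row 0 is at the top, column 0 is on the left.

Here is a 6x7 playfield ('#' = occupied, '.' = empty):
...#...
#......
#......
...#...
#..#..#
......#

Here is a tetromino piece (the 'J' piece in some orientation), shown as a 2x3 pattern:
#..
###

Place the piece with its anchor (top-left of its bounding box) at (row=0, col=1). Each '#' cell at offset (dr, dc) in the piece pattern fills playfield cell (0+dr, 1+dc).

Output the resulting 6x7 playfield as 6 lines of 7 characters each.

Fill (0+0,1+0) = (0,1)
Fill (0+1,1+0) = (1,1)
Fill (0+1,1+1) = (1,2)
Fill (0+1,1+2) = (1,3)

Answer: .#.#...
####...
#......
...#...
#..#..#
......#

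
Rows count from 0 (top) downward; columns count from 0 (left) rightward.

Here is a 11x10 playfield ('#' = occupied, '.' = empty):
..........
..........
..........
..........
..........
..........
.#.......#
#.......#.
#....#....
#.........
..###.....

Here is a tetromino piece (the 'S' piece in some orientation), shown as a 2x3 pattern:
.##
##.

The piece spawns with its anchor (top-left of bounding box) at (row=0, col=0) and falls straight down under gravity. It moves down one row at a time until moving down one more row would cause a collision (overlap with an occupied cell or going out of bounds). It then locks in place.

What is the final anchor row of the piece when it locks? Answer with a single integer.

Spawn at (row=0, col=0). Try each row:
  row 0: fits
  row 1: fits
  row 2: fits
  row 3: fits
  row 4: fits
  row 5: blocked -> lock at row 4

Answer: 4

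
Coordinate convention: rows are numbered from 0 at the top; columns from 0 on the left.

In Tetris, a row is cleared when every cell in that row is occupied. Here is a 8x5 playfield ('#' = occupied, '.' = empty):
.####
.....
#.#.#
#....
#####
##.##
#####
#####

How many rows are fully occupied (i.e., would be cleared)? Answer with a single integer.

Answer: 3

Derivation:
Check each row:
  row 0: 1 empty cell -> not full
  row 1: 5 empty cells -> not full
  row 2: 2 empty cells -> not full
  row 3: 4 empty cells -> not full
  row 4: 0 empty cells -> FULL (clear)
  row 5: 1 empty cell -> not full
  row 6: 0 empty cells -> FULL (clear)
  row 7: 0 empty cells -> FULL (clear)
Total rows cleared: 3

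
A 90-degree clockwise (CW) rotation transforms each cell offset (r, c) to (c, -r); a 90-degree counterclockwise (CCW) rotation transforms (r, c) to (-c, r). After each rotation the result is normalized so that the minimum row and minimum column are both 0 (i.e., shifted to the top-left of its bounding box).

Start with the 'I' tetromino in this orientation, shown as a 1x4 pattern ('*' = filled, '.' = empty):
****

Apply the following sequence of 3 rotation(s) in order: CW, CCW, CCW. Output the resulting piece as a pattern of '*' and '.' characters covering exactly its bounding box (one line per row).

Start:
****
After rotation 1 (CW):
*
*
*
*
After rotation 2 (CCW):
****
After rotation 3 (CCW):
*
*
*
*

Answer: *
*
*
*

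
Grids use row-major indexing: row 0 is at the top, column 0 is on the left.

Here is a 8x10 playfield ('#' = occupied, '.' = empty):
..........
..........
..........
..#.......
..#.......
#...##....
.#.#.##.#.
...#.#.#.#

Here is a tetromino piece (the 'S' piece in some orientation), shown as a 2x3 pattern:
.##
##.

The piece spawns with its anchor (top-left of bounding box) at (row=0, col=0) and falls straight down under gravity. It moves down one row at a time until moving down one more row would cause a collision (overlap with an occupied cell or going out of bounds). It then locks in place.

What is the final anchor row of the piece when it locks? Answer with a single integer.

Answer: 2

Derivation:
Spawn at (row=0, col=0). Try each row:
  row 0: fits
  row 1: fits
  row 2: fits
  row 3: blocked -> lock at row 2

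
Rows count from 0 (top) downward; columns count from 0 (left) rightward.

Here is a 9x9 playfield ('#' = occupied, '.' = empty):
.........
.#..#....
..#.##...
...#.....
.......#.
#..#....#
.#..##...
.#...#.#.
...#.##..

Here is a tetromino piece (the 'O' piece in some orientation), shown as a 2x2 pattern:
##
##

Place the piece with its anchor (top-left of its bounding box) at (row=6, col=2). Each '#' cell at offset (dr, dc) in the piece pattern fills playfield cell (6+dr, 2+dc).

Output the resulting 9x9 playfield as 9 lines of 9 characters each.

Answer: .........
.#..#....
..#.##...
...#.....
.......#.
#..#....#
.#####...
.###.#.#.
...#.##..

Derivation:
Fill (6+0,2+0) = (6,2)
Fill (6+0,2+1) = (6,3)
Fill (6+1,2+0) = (7,2)
Fill (6+1,2+1) = (7,3)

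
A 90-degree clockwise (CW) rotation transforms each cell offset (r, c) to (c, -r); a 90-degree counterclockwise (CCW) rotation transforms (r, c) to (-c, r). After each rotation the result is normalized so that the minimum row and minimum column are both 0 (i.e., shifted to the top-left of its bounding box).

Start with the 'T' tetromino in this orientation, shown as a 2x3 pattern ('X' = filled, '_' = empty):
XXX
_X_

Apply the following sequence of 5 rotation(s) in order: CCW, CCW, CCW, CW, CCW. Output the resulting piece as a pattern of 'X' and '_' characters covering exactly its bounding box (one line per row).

Answer: _X
XX
_X

Derivation:
Start:
XXX
_X_
After rotation 1 (CCW):
X_
XX
X_
After rotation 2 (CCW):
_X_
XXX
After rotation 3 (CCW):
_X
XX
_X
After rotation 4 (CW):
_X_
XXX
After rotation 5 (CCW):
_X
XX
_X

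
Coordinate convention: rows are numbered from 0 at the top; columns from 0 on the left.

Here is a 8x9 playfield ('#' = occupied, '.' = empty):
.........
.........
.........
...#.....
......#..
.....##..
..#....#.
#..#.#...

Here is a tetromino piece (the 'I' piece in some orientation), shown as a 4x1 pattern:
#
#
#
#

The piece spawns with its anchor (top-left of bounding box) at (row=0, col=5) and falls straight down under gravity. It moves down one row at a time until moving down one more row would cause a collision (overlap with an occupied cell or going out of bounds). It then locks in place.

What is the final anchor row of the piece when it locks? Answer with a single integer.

Answer: 1

Derivation:
Spawn at (row=0, col=5). Try each row:
  row 0: fits
  row 1: fits
  row 2: blocked -> lock at row 1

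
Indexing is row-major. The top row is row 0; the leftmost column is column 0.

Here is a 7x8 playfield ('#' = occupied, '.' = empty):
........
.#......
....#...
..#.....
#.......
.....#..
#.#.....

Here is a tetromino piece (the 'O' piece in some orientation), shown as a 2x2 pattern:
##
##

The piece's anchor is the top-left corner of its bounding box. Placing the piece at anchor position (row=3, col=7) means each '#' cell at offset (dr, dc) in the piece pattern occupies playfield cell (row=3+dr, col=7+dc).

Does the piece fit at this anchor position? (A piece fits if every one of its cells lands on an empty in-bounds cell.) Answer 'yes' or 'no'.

Answer: no

Derivation:
Check each piece cell at anchor (3, 7):
  offset (0,0) -> (3,7): empty -> OK
  offset (0,1) -> (3,8): out of bounds -> FAIL
  offset (1,0) -> (4,7): empty -> OK
  offset (1,1) -> (4,8): out of bounds -> FAIL
All cells valid: no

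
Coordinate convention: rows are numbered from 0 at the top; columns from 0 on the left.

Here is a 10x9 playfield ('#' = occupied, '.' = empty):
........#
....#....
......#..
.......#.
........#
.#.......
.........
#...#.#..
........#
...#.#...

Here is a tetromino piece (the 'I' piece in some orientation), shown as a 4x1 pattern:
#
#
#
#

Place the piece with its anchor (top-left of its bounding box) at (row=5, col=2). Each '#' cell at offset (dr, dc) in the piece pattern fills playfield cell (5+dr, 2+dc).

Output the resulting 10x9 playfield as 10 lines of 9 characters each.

Fill (5+0,2+0) = (5,2)
Fill (5+1,2+0) = (6,2)
Fill (5+2,2+0) = (7,2)
Fill (5+3,2+0) = (8,2)

Answer: ........#
....#....
......#..
.......#.
........#
.##......
..#......
#.#.#.#..
..#.....#
...#.#...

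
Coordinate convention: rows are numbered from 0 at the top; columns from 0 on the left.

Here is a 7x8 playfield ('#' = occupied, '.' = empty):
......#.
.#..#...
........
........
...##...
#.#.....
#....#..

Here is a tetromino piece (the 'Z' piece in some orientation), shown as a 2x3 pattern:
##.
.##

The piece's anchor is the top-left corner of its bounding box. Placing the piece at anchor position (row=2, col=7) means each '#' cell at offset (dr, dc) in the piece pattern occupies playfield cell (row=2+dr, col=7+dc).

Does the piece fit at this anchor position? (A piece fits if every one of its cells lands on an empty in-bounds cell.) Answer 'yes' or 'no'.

Check each piece cell at anchor (2, 7):
  offset (0,0) -> (2,7): empty -> OK
  offset (0,1) -> (2,8): out of bounds -> FAIL
  offset (1,1) -> (3,8): out of bounds -> FAIL
  offset (1,2) -> (3,9): out of bounds -> FAIL
All cells valid: no

Answer: no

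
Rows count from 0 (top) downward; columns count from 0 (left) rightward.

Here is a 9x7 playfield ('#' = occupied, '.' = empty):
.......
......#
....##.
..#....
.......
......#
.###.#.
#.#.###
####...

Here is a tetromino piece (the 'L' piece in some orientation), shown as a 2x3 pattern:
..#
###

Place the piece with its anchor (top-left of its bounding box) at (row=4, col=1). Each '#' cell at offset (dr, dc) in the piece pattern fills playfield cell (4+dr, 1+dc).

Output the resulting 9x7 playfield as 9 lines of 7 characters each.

Answer: .......
......#
....##.
..#....
...#...
.###..#
.###.#.
#.#.###
####...

Derivation:
Fill (4+0,1+2) = (4,3)
Fill (4+1,1+0) = (5,1)
Fill (4+1,1+1) = (5,2)
Fill (4+1,1+2) = (5,3)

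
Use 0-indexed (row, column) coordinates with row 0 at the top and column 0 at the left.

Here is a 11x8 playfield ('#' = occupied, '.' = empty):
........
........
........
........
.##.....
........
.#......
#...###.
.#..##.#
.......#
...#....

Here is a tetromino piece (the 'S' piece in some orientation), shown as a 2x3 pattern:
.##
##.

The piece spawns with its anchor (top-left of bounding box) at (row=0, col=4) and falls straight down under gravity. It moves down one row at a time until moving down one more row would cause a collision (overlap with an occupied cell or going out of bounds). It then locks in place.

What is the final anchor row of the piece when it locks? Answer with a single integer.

Spawn at (row=0, col=4). Try each row:
  row 0: fits
  row 1: fits
  row 2: fits
  row 3: fits
  row 4: fits
  row 5: fits
  row 6: blocked -> lock at row 5

Answer: 5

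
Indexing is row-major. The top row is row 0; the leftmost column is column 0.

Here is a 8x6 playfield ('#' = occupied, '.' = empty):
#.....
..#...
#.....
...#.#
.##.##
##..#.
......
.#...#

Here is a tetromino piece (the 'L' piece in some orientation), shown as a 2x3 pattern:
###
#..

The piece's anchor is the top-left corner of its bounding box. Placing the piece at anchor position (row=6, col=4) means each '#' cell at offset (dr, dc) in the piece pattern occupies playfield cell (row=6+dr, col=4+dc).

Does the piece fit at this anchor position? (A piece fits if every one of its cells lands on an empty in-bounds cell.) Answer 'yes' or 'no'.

Check each piece cell at anchor (6, 4):
  offset (0,0) -> (6,4): empty -> OK
  offset (0,1) -> (6,5): empty -> OK
  offset (0,2) -> (6,6): out of bounds -> FAIL
  offset (1,0) -> (7,4): empty -> OK
All cells valid: no

Answer: no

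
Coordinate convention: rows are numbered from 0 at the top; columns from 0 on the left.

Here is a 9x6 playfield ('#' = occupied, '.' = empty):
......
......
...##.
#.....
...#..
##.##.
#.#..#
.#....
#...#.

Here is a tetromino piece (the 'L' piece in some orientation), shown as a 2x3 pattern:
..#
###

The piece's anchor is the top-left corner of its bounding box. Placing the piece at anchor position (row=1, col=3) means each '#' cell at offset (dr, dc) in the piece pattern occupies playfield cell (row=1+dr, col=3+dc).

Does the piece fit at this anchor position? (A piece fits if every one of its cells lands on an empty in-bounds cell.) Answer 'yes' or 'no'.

Answer: no

Derivation:
Check each piece cell at anchor (1, 3):
  offset (0,2) -> (1,5): empty -> OK
  offset (1,0) -> (2,3): occupied ('#') -> FAIL
  offset (1,1) -> (2,4): occupied ('#') -> FAIL
  offset (1,2) -> (2,5): empty -> OK
All cells valid: no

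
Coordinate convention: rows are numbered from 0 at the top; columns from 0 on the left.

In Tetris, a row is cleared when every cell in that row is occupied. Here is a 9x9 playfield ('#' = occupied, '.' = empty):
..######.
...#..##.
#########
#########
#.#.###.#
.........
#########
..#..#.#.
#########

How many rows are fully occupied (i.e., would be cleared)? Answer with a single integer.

Check each row:
  row 0: 3 empty cells -> not full
  row 1: 6 empty cells -> not full
  row 2: 0 empty cells -> FULL (clear)
  row 3: 0 empty cells -> FULL (clear)
  row 4: 3 empty cells -> not full
  row 5: 9 empty cells -> not full
  row 6: 0 empty cells -> FULL (clear)
  row 7: 6 empty cells -> not full
  row 8: 0 empty cells -> FULL (clear)
Total rows cleared: 4

Answer: 4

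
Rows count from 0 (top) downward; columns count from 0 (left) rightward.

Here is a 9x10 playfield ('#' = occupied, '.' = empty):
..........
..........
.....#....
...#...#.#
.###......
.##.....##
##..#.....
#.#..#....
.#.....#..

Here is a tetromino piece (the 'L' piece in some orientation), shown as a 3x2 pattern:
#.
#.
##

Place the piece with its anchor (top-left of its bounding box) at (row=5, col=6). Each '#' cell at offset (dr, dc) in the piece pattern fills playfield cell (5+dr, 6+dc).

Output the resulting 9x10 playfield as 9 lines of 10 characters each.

Answer: ..........
..........
.....#....
...#...#.#
.###......
.##...#.##
##..#.#...
#.#..###..
.#.....#..

Derivation:
Fill (5+0,6+0) = (5,6)
Fill (5+1,6+0) = (6,6)
Fill (5+2,6+0) = (7,6)
Fill (5+2,6+1) = (7,7)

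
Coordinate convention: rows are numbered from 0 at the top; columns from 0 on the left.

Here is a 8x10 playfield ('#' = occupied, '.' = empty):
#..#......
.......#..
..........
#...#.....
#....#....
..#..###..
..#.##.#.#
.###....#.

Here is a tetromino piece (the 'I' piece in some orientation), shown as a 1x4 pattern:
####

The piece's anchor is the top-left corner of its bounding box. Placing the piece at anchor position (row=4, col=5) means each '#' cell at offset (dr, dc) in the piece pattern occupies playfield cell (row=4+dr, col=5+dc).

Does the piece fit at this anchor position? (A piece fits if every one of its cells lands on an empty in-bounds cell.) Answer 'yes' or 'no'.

Answer: no

Derivation:
Check each piece cell at anchor (4, 5):
  offset (0,0) -> (4,5): occupied ('#') -> FAIL
  offset (0,1) -> (4,6): empty -> OK
  offset (0,2) -> (4,7): empty -> OK
  offset (0,3) -> (4,8): empty -> OK
All cells valid: no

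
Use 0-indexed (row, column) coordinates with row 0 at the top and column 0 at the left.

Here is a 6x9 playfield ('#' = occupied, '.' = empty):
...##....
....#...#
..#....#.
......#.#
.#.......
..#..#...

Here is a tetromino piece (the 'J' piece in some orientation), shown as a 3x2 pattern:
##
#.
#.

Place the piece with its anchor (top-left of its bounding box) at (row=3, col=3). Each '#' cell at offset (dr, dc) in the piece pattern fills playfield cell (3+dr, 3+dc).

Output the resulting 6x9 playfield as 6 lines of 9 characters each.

Answer: ...##....
....#...#
..#....#.
...##.#.#
.#.#.....
..##.#...

Derivation:
Fill (3+0,3+0) = (3,3)
Fill (3+0,3+1) = (3,4)
Fill (3+1,3+0) = (4,3)
Fill (3+2,3+0) = (5,3)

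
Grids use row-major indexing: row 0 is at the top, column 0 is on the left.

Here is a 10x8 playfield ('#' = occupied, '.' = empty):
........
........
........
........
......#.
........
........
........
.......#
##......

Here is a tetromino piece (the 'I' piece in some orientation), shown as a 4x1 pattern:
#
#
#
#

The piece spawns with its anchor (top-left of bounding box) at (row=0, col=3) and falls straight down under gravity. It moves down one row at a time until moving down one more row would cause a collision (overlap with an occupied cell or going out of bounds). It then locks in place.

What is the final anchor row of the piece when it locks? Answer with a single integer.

Answer: 6

Derivation:
Spawn at (row=0, col=3). Try each row:
  row 0: fits
  row 1: fits
  row 2: fits
  row 3: fits
  row 4: fits
  row 5: fits
  row 6: fits
  row 7: blocked -> lock at row 6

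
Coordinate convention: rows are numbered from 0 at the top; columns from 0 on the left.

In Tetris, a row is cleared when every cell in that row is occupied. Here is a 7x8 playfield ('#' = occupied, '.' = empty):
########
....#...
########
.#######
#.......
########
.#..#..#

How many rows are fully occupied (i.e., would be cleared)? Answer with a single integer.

Check each row:
  row 0: 0 empty cells -> FULL (clear)
  row 1: 7 empty cells -> not full
  row 2: 0 empty cells -> FULL (clear)
  row 3: 1 empty cell -> not full
  row 4: 7 empty cells -> not full
  row 5: 0 empty cells -> FULL (clear)
  row 6: 5 empty cells -> not full
Total rows cleared: 3

Answer: 3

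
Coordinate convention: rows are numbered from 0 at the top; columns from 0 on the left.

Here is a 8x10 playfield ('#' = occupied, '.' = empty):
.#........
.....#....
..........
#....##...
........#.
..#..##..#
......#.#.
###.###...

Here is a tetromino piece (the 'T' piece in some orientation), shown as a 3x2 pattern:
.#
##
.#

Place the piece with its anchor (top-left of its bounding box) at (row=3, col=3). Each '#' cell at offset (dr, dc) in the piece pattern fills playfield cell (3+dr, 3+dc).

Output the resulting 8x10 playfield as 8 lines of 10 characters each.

Fill (3+0,3+1) = (3,4)
Fill (3+1,3+0) = (4,3)
Fill (3+1,3+1) = (4,4)
Fill (3+2,3+1) = (5,4)

Answer: .#........
.....#....
..........
#...###...
...##...#.
..#.###..#
......#.#.
###.###...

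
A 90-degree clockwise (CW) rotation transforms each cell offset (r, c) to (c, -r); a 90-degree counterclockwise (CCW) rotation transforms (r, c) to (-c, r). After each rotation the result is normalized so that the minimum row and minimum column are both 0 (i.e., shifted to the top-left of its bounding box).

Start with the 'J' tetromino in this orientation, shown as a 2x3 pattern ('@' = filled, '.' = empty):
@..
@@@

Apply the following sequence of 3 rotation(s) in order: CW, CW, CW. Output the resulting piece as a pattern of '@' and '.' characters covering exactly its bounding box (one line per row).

Answer: .@
.@
@@

Derivation:
Start:
@..
@@@
After rotation 1 (CW):
@@
@.
@.
After rotation 2 (CW):
@@@
..@
After rotation 3 (CW):
.@
.@
@@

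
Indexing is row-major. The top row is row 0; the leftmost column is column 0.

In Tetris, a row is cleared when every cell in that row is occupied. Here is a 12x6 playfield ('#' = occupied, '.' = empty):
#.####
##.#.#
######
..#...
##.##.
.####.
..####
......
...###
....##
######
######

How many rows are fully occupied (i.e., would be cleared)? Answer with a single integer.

Check each row:
  row 0: 1 empty cell -> not full
  row 1: 2 empty cells -> not full
  row 2: 0 empty cells -> FULL (clear)
  row 3: 5 empty cells -> not full
  row 4: 2 empty cells -> not full
  row 5: 2 empty cells -> not full
  row 6: 2 empty cells -> not full
  row 7: 6 empty cells -> not full
  row 8: 3 empty cells -> not full
  row 9: 4 empty cells -> not full
  row 10: 0 empty cells -> FULL (clear)
  row 11: 0 empty cells -> FULL (clear)
Total rows cleared: 3

Answer: 3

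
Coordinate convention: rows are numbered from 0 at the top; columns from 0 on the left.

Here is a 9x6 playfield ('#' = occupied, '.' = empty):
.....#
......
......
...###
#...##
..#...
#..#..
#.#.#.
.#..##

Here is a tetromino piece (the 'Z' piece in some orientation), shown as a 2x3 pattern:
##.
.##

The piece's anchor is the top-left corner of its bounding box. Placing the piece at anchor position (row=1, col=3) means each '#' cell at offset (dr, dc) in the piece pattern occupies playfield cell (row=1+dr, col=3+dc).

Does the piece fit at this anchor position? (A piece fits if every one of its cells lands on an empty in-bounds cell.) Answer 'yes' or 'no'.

Check each piece cell at anchor (1, 3):
  offset (0,0) -> (1,3): empty -> OK
  offset (0,1) -> (1,4): empty -> OK
  offset (1,1) -> (2,4): empty -> OK
  offset (1,2) -> (2,5): empty -> OK
All cells valid: yes

Answer: yes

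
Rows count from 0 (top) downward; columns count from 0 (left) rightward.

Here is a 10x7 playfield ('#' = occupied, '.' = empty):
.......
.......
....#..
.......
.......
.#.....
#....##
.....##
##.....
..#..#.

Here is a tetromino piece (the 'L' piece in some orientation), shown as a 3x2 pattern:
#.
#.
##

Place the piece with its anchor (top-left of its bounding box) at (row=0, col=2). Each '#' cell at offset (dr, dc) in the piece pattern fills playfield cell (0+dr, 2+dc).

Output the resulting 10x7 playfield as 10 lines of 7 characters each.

Answer: ..#....
..#....
..###..
.......
.......
.#.....
#....##
.....##
##.....
..#..#.

Derivation:
Fill (0+0,2+0) = (0,2)
Fill (0+1,2+0) = (1,2)
Fill (0+2,2+0) = (2,2)
Fill (0+2,2+1) = (2,3)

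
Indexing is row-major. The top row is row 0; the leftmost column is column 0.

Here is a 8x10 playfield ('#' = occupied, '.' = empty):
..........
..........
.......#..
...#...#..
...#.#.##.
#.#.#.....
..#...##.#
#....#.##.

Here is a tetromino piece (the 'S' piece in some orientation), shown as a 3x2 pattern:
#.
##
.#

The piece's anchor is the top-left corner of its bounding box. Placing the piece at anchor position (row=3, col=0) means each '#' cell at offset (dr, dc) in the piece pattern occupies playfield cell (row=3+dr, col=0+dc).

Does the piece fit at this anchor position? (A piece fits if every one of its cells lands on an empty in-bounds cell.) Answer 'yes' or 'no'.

Answer: yes

Derivation:
Check each piece cell at anchor (3, 0):
  offset (0,0) -> (3,0): empty -> OK
  offset (1,0) -> (4,0): empty -> OK
  offset (1,1) -> (4,1): empty -> OK
  offset (2,1) -> (5,1): empty -> OK
All cells valid: yes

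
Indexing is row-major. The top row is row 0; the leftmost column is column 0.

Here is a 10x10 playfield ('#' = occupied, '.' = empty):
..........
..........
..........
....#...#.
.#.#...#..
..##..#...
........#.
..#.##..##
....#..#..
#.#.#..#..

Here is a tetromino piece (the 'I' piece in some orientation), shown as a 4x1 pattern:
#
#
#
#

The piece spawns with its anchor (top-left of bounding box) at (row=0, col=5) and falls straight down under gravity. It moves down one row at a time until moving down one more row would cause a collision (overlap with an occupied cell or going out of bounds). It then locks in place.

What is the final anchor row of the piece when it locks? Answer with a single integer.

Answer: 3

Derivation:
Spawn at (row=0, col=5). Try each row:
  row 0: fits
  row 1: fits
  row 2: fits
  row 3: fits
  row 4: blocked -> lock at row 3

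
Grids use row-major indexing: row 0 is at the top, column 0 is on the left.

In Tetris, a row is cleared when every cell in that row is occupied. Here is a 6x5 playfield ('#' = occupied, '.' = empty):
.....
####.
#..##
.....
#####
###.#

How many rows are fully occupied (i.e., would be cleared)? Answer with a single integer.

Answer: 1

Derivation:
Check each row:
  row 0: 5 empty cells -> not full
  row 1: 1 empty cell -> not full
  row 2: 2 empty cells -> not full
  row 3: 5 empty cells -> not full
  row 4: 0 empty cells -> FULL (clear)
  row 5: 1 empty cell -> not full
Total rows cleared: 1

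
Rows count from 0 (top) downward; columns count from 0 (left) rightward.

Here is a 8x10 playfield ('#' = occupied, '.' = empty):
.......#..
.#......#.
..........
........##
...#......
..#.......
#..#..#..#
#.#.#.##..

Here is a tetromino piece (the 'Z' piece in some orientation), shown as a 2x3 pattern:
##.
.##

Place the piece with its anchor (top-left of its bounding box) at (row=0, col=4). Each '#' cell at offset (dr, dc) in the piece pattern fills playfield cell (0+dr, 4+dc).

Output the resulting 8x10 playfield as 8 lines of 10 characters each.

Fill (0+0,4+0) = (0,4)
Fill (0+0,4+1) = (0,5)
Fill (0+1,4+1) = (1,5)
Fill (0+1,4+2) = (1,6)

Answer: ....##.#..
.#...##.#.
..........
........##
...#......
..#.......
#..#..#..#
#.#.#.##..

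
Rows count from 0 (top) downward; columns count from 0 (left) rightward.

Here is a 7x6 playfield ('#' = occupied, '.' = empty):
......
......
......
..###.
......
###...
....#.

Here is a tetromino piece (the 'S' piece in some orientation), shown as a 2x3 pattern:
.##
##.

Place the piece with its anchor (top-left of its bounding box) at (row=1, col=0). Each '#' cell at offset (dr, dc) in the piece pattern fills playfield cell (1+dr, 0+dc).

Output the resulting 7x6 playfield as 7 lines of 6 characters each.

Fill (1+0,0+1) = (1,1)
Fill (1+0,0+2) = (1,2)
Fill (1+1,0+0) = (2,0)
Fill (1+1,0+1) = (2,1)

Answer: ......
.##...
##....
..###.
......
###...
....#.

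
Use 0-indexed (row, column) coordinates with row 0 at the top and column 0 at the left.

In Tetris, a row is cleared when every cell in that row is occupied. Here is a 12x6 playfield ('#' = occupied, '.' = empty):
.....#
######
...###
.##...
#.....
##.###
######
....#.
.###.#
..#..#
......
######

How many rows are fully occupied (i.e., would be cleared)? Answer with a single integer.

Answer: 3

Derivation:
Check each row:
  row 0: 5 empty cells -> not full
  row 1: 0 empty cells -> FULL (clear)
  row 2: 3 empty cells -> not full
  row 3: 4 empty cells -> not full
  row 4: 5 empty cells -> not full
  row 5: 1 empty cell -> not full
  row 6: 0 empty cells -> FULL (clear)
  row 7: 5 empty cells -> not full
  row 8: 2 empty cells -> not full
  row 9: 4 empty cells -> not full
  row 10: 6 empty cells -> not full
  row 11: 0 empty cells -> FULL (clear)
Total rows cleared: 3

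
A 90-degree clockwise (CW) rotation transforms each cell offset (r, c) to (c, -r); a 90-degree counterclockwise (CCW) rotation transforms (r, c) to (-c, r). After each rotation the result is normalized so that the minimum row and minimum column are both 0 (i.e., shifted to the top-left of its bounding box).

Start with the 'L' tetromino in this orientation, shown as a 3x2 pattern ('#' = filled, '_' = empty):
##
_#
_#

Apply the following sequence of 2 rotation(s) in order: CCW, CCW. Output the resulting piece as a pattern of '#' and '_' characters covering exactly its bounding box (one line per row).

Answer: #_
#_
##

Derivation:
Start:
##
_#
_#
After rotation 1 (CCW):
###
#__
After rotation 2 (CCW):
#_
#_
##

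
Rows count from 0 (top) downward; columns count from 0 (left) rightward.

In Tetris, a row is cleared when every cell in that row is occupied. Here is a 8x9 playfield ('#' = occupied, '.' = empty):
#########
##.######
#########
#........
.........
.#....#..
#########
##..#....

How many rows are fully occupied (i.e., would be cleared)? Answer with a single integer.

Answer: 3

Derivation:
Check each row:
  row 0: 0 empty cells -> FULL (clear)
  row 1: 1 empty cell -> not full
  row 2: 0 empty cells -> FULL (clear)
  row 3: 8 empty cells -> not full
  row 4: 9 empty cells -> not full
  row 5: 7 empty cells -> not full
  row 6: 0 empty cells -> FULL (clear)
  row 7: 6 empty cells -> not full
Total rows cleared: 3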